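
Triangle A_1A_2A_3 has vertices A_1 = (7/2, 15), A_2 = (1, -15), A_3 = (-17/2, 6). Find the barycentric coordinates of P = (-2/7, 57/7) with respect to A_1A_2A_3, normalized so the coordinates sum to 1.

(4/7, 1/7, 2/7)

Signed area of the reference triangle: [A_1A_2A_3] = ½·((7/2)·(-15−6) + 1·(6−15) + (-17/2)·(15−(-15))) = ½·(-147/2 − 9 − 255) = -675/4.
[PA_2A_3] = ½·((-2/7)·(-15−6) + 1·(6−(57/7)) + (-17/2)·(57/7−(-15))) = ½·(6 − 15/7 − 1377/7) = -675/7, so the A_1-coordinate is (-675/7)/(-675/4) = 4/7.
[A_1PA_3] = ½·((7/2)·(57/7−6) + (-2/7)·(6−15) + (-17/2)·(15−(57/7))) = ½·(15/2 + 18/7 − 408/7) = -675/28, so the A_2-coordinate is 1/7.
[A_1A_2P] = ½·((7/2)·(-15−(57/7)) + 1·(57/7−15) + (-2/7)·(15−(-15))) = ½·(-81 − 48/7 − 60/7) = -675/14, so the A_3-coordinate is 2/7.
Check: 4/7 + 1/7 + 2/7 = 1.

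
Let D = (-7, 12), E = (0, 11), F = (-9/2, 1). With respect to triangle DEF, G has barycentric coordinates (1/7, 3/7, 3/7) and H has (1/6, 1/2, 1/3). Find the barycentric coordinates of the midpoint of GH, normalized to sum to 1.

Since both coordinate triples sum to 1, the midpoint's barycentrics are the componentwise average.
(1/7+1/6)/2 = 13/84; similarly 13/28 and 8/21.

(13/84, 13/28, 8/21)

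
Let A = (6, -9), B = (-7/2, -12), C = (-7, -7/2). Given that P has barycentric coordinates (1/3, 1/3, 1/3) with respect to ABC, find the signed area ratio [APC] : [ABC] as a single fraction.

1/3

The signed ratio [APC]/[ABC] equals the barycentric coordinate of P at vertex B, which is 1/3.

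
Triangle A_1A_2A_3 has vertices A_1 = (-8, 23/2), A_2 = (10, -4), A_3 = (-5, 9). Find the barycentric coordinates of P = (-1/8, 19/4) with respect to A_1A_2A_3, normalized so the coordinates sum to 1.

(1/4, 3/8, 3/8)

Signed area of the reference triangle: [A_1A_2A_3] = ½·((-8)·(-4−9) + 10·(9−(23/2)) + (-5)·(23/2−(-4))) = ½·(104 − 25 − 155/2) = 3/4.
[PA_2A_3] = ½·((-1/8)·(-4−9) + 10·(9−(19/4)) + (-5)·(19/4−(-4))) = ½·(13/8 + 85/2 − 175/4) = 3/16, so the A_1-coordinate is (3/16)/(3/4) = 1/4.
[A_1PA_3] = ½·((-8)·(19/4−9) + (-1/8)·(9−(23/2)) + (-5)·(23/2−(19/4))) = ½·(34 + 5/16 − 135/4) = 9/32, so the A_2-coordinate is 3/8.
[A_1A_2P] = ½·((-8)·(-4−(19/4)) + 10·(19/4−(23/2)) + (-1/8)·(23/2−(-4))) = ½·(70 − 135/2 − 31/16) = 9/32, so the A_3-coordinate is 3/8.
Check: 1/4 + 3/8 + 3/8 = 1.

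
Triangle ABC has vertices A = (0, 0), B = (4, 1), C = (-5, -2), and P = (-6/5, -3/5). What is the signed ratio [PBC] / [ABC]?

2/5

[ABC] = ½·(0·(1−(-2)) + 4·(-2−0) + (-5)·(0−1)) = ½·(0 − 8 + 5) = -3/2.
[PBC] = ½·((-6/5)·(1−(-2)) + 4·(-2−(-3/5)) + (-5)·(-3/5−1)) = ½·(-18/5 − 28/5 + 8) = -3/5, so the ratio is (-3/5)/(-3/2) = 2/5.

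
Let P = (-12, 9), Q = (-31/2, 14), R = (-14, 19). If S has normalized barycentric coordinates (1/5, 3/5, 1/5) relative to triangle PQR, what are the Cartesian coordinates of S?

S = (1/5)·P + (3/5)·Q + (1/5)·R.
x-coordinate: (1/5)·(-12) + (3/5)·(-31/2) + (1/5)·(-14) = -29/2.
y-coordinate: (1/5)·9 + (3/5)·14 + (1/5)·19 = 14.

(-29/2, 14)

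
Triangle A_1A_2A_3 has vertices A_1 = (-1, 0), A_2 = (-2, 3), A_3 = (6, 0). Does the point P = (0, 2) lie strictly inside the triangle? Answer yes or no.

Barycentric coordinates of P: (2/21, 2/3, 5/21).
The three coordinates are positive, positive, positive; a point is interior exactly when all three are positive.

yes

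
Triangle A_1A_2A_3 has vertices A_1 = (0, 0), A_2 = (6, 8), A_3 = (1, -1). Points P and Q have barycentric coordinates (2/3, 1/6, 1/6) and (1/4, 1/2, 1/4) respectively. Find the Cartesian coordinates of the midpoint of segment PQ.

Barycentric coordinates of the midpoint are the average: (11/24, 1/3, 5/24).
Converting: (11/24)·A_1 + (1/3)·A_2 + (5/24)·A_3 = (53/24, 59/24).

(53/24, 59/24)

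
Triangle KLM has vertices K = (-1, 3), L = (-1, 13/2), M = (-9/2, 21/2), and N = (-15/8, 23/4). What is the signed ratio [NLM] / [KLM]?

[KLM] = ½·((-1)·(13/2−(21/2)) + (-1)·(21/2−3) + (-9/2)·(3−(13/2))) = ½·(4 − 15/2 + 63/4) = 49/8.
[NLM] = ½·((-15/8)·(13/2−(21/2)) + (-1)·(21/2−(23/4)) + (-9/2)·(23/4−(13/2))) = ½·(15/2 − 19/4 + 27/8) = 49/16, so the ratio is (49/16)/(49/8) = 1/2.

1/2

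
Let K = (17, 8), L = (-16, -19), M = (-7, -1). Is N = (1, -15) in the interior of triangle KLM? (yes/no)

no

Barycentric coordinates of N: (10/13, 136/117, -109/117).
The three coordinates are positive, positive, negative; a point is interior exactly when all three are positive.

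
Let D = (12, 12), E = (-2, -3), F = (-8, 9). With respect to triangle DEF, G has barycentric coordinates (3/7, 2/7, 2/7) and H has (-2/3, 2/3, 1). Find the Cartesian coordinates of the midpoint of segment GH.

Barycentric coordinates of the midpoint are the average: (-5/42, 10/21, 9/14).
Converting: (-5/42)·D + (10/21)·E + (9/14)·F = (-158/21, 41/14).

(-158/21, 41/14)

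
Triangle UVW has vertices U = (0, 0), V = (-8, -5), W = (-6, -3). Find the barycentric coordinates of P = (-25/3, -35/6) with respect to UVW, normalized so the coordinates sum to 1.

Signed area of the reference triangle: [UVW] = ½·(0·(-5−(-3)) + (-8)·(-3−0) + (-6)·(0−(-5))) = ½·(0 + 24 − 30) = -3.
[PVW] = ½·((-25/3)·(-5−(-3)) + (-8)·(-3−(-35/6)) + (-6)·(-35/6−(-5))) = ½·(50/3 − 68/3 + 5) = -1/2, so the U-coordinate is (-1/2)/(-3) = 1/6.
[UPW] = ½·(0·(-35/6−(-3)) + (-25/3)·(-3−0) + (-6)·(0−(-35/6))) = ½·(0 + 25 − 35) = -5, so the V-coordinate is 5/3.
[UVP] = ½·(0·(-5−(-35/6)) + (-8)·(-35/6−0) + (-25/3)·(0−(-5))) = ½·(0 + 140/3 − 125/3) = 5/2, so the W-coordinate is -5/6.

(1/6, 5/3, -5/6)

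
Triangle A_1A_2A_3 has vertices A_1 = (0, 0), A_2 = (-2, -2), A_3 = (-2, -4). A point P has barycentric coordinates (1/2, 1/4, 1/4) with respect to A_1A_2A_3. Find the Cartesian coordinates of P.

P = (1/2)·A_1 + (1/4)·A_2 + (1/4)·A_3.
x-coordinate: (1/2)·0 + (1/4)·(-2) + (1/4)·(-2) = -1.
y-coordinate: (1/2)·0 + (1/4)·(-2) + (1/4)·(-4) = -3/2.

(-1, -3/2)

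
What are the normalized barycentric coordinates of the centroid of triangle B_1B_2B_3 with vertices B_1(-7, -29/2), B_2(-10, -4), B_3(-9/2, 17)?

(1/3, 1/3, 1/3)

The centroid is the average of the vertices, so each weight is 1/3.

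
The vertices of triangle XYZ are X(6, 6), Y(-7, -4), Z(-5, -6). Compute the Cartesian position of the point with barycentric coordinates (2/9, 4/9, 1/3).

(-31/9, -22/9)

W = (2/9)·X + (4/9)·Y + (1/3)·Z.
x-coordinate: (2/9)·6 + (4/9)·(-7) + (1/3)·(-5) = -31/9.
y-coordinate: (2/9)·6 + (4/9)·(-4) + (1/3)·(-6) = -22/9.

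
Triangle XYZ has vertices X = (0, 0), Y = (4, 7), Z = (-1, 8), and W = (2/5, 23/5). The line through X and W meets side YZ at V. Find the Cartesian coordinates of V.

(2/3, 23/3)

Barycentric coordinates of W with respect to XYZ: (2/5, 1/5, 2/5).
On side YZ the X-coordinate is zero; dropping W's X-weight 2/5 and renormalizing the remaining 1/5 : 2/5 gives weights 1/3, 2/3 on Y, Z.
V = (1/3)·(4, 7) + (2/3)·(-1, 8) = (2/3, 23/3).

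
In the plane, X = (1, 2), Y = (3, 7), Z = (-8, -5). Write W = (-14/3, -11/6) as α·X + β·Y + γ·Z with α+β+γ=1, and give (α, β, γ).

(1/6, 1/6, 2/3)

Signed area of the reference triangle: [XYZ] = ½·(1·(7−(-5)) + 3·(-5−2) + (-8)·(2−7)) = ½·(12 − 21 + 40) = 31/2.
[WYZ] = ½·((-14/3)·(7−(-5)) + 3·(-5−(-11/6)) + (-8)·(-11/6−7)) = ½·(-56 − 19/2 + 212/3) = 31/12, so the X-coordinate is (31/12)/(31/2) = 1/6.
[XWZ] = ½·(1·(-11/6−(-5)) + (-14/3)·(-5−2) + (-8)·(2−(-11/6))) = ½·(19/6 + 98/3 − 92/3) = 31/12, so the Y-coordinate is 1/6.
[XYW] = ½·(1·(7−(-11/6)) + 3·(-11/6−2) + (-14/3)·(2−7)) = ½·(53/6 − 23/2 + 70/3) = 31/3, so the Z-coordinate is 2/3.
Check: 1/6 + 1/6 + 2/3 = 1.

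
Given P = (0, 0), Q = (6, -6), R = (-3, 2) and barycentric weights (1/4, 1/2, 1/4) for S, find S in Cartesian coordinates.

S = (1/4)·P + (1/2)·Q + (1/4)·R.
x-coordinate: (1/4)·0 + (1/2)·6 + (1/4)·(-3) = 9/4.
y-coordinate: (1/4)·0 + (1/2)·(-6) + (1/4)·2 = -5/2.

(9/4, -5/2)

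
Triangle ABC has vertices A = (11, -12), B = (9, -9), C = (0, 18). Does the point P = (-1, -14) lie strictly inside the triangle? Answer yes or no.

no

Barycentric coordinates of P: (-35/3, 382/27, -40/27).
The three coordinates are negative, positive, negative; a point is interior exactly when all three are positive.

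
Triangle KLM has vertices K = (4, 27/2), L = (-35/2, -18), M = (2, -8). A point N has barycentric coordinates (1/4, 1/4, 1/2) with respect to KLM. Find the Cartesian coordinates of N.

(-19/8, -41/8)

N = (1/4)·K + (1/4)·L + (1/2)·M.
x-coordinate: (1/4)·4 + (1/4)·(-35/2) + (1/2)·2 = -19/8.
y-coordinate: (1/4)·(27/2) + (1/4)·(-18) + (1/2)·(-8) = -41/8.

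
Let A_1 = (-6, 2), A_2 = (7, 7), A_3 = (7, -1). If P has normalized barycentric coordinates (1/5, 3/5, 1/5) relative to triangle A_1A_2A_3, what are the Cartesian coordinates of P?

(22/5, 22/5)

P = (1/5)·A_1 + (3/5)·A_2 + (1/5)·A_3.
x-coordinate: (1/5)·(-6) + (3/5)·7 + (1/5)·7 = 22/5.
y-coordinate: (1/5)·2 + (3/5)·7 + (1/5)·(-1) = 22/5.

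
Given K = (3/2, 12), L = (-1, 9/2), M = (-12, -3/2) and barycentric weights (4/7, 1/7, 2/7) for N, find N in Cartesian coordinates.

N = (4/7)·K + (1/7)·L + (2/7)·M.
x-coordinate: (4/7)·(3/2) + (1/7)·(-1) + (2/7)·(-12) = -19/7.
y-coordinate: (4/7)·12 + (1/7)·(9/2) + (2/7)·(-3/2) = 99/14.

(-19/7, 99/14)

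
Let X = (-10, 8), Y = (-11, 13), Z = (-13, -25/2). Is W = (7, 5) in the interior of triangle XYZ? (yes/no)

Barycentric coordinates of W: (950/71, -715/71, -164/71).
The three coordinates are positive, negative, negative; a point is interior exactly when all three are positive.

no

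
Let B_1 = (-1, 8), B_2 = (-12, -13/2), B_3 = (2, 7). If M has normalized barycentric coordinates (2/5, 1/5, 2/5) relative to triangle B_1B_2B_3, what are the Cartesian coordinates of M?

M = (2/5)·B_1 + (1/5)·B_2 + (2/5)·B_3.
x-coordinate: (2/5)·(-1) + (1/5)·(-12) + (2/5)·2 = -2.
y-coordinate: (2/5)·8 + (1/5)·(-13/2) + (2/5)·7 = 47/10.

(-2, 47/10)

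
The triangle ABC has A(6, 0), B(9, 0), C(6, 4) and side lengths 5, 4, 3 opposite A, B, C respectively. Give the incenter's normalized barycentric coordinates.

(5/12, 1/3, 1/4)

The incenter has barycentric coordinates proportional to the opposite side lengths: (5 : 4 : 3).
Normalizing by 5+4+3 = 12 gives (5/12, 1/3, 1/4).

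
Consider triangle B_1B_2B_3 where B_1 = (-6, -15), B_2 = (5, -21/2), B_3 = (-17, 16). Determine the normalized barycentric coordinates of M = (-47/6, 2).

(1/6, 1/3, 1/2)

Signed area of the reference triangle: [B_1B_2B_3] = ½·((-6)·(-21/2−16) + 5·(16−(-15)) + (-17)·(-15−(-21/2))) = ½·(159 + 155 + 153/2) = 781/4.
[MB_2B_3] = ½·((-47/6)·(-21/2−16) + 5·(16−2) + (-17)·(2−(-21/2))) = ½·(2491/12 + 70 − 425/2) = 781/24, so the B_1-coordinate is (781/24)/(781/4) = 1/6.
[B_1MB_3] = ½·((-6)·(2−16) + (-47/6)·(16−(-15)) + (-17)·(-15−2)) = ½·(84 − 1457/6 + 289) = 781/12, so the B_2-coordinate is 1/3.
[B_1B_2M] = ½·((-6)·(-21/2−2) + 5·(2−(-15)) + (-47/6)·(-15−(-21/2))) = ½·(75 + 85 + 141/4) = 781/8, so the B_3-coordinate is 1/2.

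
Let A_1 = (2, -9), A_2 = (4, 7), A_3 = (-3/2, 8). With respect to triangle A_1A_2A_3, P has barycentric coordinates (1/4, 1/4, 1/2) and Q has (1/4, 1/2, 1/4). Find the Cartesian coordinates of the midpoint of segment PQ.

(23/16, 27/8)

Barycentric coordinates of the midpoint are the average: (1/4, 3/8, 3/8).
Converting: (1/4)·A_1 + (3/8)·A_2 + (3/8)·A_3 = (23/16, 27/8).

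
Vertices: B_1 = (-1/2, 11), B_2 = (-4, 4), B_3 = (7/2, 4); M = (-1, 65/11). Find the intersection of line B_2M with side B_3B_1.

Barycentric coordinates of M with respect to B_1B_2B_3: (3/11, 5/11, 3/11).
On side B_3B_1 the B_2-coordinate is zero; dropping M's B_2-weight 5/11 and renormalizing the remaining 3/11 : 3/11 gives weights 1/2, 1/2 on B_3, B_1.
N = (1/2)·(7/2, 4) + (1/2)·(-1/2, 11) = (3/2, 15/2).

(3/2, 15/2)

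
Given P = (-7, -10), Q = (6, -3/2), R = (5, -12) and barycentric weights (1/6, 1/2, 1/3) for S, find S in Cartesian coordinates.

S = (1/6)·P + (1/2)·Q + (1/3)·R.
x-coordinate: (1/6)·(-7) + (1/2)·6 + (1/3)·5 = 7/2.
y-coordinate: (1/6)·(-10) + (1/2)·(-3/2) + (1/3)·(-12) = -77/12.

(7/2, -77/12)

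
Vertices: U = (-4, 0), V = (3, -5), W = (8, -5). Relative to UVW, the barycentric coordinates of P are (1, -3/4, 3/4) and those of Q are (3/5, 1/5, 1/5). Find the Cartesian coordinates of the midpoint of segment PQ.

Barycentric coordinates of the midpoint are the average: (4/5, -11/40, 19/40).
Converting: (4/5)·U + (-11/40)·V + (19/40)·W = (-9/40, -1).

(-9/40, -1)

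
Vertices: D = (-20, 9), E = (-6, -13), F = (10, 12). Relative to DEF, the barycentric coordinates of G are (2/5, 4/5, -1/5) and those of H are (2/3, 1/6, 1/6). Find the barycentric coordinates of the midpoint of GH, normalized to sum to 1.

Since both coordinate triples sum to 1, the midpoint's barycentrics are the componentwise average.
(2/5+2/3)/2 = 8/15; similarly 29/60 and -1/60.

(8/15, 29/60, -1/60)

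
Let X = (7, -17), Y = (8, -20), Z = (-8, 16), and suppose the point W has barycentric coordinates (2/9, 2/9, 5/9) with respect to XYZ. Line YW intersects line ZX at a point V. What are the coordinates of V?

(-26/7, 46/7)

Line YW meets ZX where the Y-coordinate vanishes; zeroing W's Y-weight and renormalizing leaves Z, X-weights 5/9 : 2/9 → (5/7, 2/7).
So V = (5/7)·Z + (2/7)·X = (-26/7, 46/7).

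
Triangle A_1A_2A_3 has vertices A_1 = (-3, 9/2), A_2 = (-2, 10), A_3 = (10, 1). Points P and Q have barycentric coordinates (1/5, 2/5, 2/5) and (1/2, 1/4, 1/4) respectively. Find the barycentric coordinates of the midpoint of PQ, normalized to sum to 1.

(7/20, 13/40, 13/40)

Since both coordinate triples sum to 1, the midpoint's barycentrics are the componentwise average.
(1/5+1/2)/2 = 7/20; similarly 13/40 and 13/40.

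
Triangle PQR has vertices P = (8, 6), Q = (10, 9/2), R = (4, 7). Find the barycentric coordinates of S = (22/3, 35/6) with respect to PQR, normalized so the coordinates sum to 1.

Signed area of the reference triangle: [PQR] = ½·(8·(9/2−7) + 10·(7−6) + 4·(6−(9/2))) = ½·(-20 + 10 + 6) = -2.
[SQR] = ½·((22/3)·(9/2−7) + 10·(7−(35/6)) + 4·(35/6−(9/2))) = ½·(-55/3 + 35/3 + 16/3) = -2/3, so the P-coordinate is (-2/3)/(-2) = 1/3.
[PSR] = ½·(8·(35/6−7) + (22/3)·(7−6) + 4·(6−(35/6))) = ½·(-28/3 + 22/3 + 2/3) = -2/3, so the Q-coordinate is 1/3.
[PQS] = ½·(8·(9/2−(35/6)) + 10·(35/6−6) + (22/3)·(6−(9/2))) = ½·(-32/3 − 5/3 + 11) = -2/3, so the R-coordinate is 1/3.

(1/3, 1/3, 1/3)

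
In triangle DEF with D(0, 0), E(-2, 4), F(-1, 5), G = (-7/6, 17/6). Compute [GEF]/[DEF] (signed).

[DEF] = ½·(0·(4−5) + (-2)·(5−0) + (-1)·(0−4)) = ½·(0 − 10 + 4) = -3.
[GEF] = ½·((-7/6)·(4−5) + (-2)·(5−(17/6)) + (-1)·(17/6−4)) = ½·(7/6 − 13/3 + 7/6) = -1, so the ratio is (-1)/(-3) = 1/3.

1/3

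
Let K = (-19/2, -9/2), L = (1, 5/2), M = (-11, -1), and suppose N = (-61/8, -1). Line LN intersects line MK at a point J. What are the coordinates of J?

(-21/2, -13/6)

Barycentric coordinates of N with respect to KLM: (1/4, 1/4, 1/2).
On side MK the L-coordinate is zero; dropping N's L-weight 1/4 and renormalizing the remaining 1/2 : 1/4 gives weights 2/3, 1/3 on M, K.
J = (2/3)·(-11, -1) + (1/3)·(-19/2, -9/2) = (-21/2, -13/6).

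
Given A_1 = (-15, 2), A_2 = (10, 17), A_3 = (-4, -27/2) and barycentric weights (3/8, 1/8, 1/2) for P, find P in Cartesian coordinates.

P = (3/8)·A_1 + (1/8)·A_2 + (1/2)·A_3.
x-coordinate: (3/8)·(-15) + (1/8)·10 + (1/2)·(-4) = -51/8.
y-coordinate: (3/8)·2 + (1/8)·17 + (1/2)·(-27/2) = -31/8.

(-51/8, -31/8)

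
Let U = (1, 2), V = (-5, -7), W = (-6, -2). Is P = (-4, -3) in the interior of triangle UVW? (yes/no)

yes

Barycentric coordinates of P: (3/13, 5/13, 5/13).
The three coordinates are positive, positive, positive; a point is interior exactly when all three are positive.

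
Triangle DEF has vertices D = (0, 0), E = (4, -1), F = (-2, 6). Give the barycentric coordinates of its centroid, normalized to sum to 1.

(1/3, 1/3, 1/3)

The centroid is the average of the vertices, so each weight is 1/3.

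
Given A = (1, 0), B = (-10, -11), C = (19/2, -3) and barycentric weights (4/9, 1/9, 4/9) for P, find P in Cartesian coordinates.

(32/9, -23/9)

P = (4/9)·A + (1/9)·B + (4/9)·C.
x-coordinate: (4/9)·1 + (1/9)·(-10) + (4/9)·(19/2) = 32/9.
y-coordinate: (4/9)·0 + (1/9)·(-11) + (4/9)·(-3) = -23/9.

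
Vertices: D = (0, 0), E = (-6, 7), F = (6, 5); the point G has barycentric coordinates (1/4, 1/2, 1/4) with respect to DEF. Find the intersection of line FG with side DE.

Line FG meets DE where the F-coordinate vanishes; zeroing G's F-weight and renormalizing leaves D, E-weights 1/4 : 1/2 → (1/3, 2/3).
So H = (1/3)·D + (2/3)·E = (-4, 14/3).

(-4, 14/3)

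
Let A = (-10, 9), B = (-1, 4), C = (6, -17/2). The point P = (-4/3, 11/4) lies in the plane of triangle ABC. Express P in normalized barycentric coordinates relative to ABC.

Signed area of the reference triangle: [ABC] = ½·((-10)·(4−(-17/2)) + (-1)·(-17/2−9) + 6·(9−4)) = ½·(-125 + 35/2 + 30) = -155/4.
[PBC] = ½·((-4/3)·(4−(-17/2)) + (-1)·(-17/2−(11/4)) + 6·(11/4−4)) = ½·(-50/3 + 45/4 − 15/2) = -155/24, so the A-coordinate is (-155/24)/(-155/4) = 1/6.
[APC] = ½·((-10)·(11/4−(-17/2)) + (-4/3)·(-17/2−9) + 6·(9−(11/4))) = ½·(-225/2 + 70/3 + 75/2) = -155/6, so the B-coordinate is 2/3.
[ABP] = ½·((-10)·(4−(11/4)) + (-1)·(11/4−9) + (-4/3)·(9−4)) = ½·(-25/2 + 25/4 − 20/3) = -155/24, so the C-coordinate is 1/6.

(1/6, 2/3, 1/6)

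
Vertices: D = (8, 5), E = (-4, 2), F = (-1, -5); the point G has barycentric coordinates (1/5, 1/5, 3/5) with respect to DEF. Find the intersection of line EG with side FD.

(5/4, -5/2)

Line EG meets FD where the E-coordinate vanishes; zeroing G's E-weight and renormalizing leaves F, D-weights 3/5 : 1/5 → (3/4, 1/4).
So H = (3/4)·F + (1/4)·D = (5/4, -5/2).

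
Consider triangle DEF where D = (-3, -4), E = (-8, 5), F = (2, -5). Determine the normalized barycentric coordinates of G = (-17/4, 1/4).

Signed area of the reference triangle: [DEF] = ½·((-3)·(5−(-5)) + (-8)·(-5−(-4)) + 2·(-4−5)) = ½·(-30 + 8 − 18) = -20.
[GEF] = ½·((-17/4)·(5−(-5)) + (-8)·(-5−(1/4)) + 2·(1/4−5)) = ½·(-85/2 + 42 − 19/2) = -5, so the D-coordinate is (-5)/(-20) = 1/4.
[DGF] = ½·((-3)·(1/4−(-5)) + (-17/4)·(-5−(-4)) + 2·(-4−(1/4))) = ½·(-63/4 + 17/4 − 17/2) = -10, so the E-coordinate is 1/2.
[DEG] = ½·((-3)·(5−(1/4)) + (-8)·(1/4−(-4)) + (-17/4)·(-4−5)) = ½·(-57/4 − 34 + 153/4) = -5, so the F-coordinate is 1/4.

(1/4, 1/2, 1/4)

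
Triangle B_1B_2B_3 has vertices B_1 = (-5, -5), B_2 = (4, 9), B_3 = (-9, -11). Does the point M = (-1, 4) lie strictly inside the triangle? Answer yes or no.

no

Barycentric coordinates of M: (-35/2, 6, 25/2).
The three coordinates are negative, positive, positive; a point is interior exactly when all three are positive.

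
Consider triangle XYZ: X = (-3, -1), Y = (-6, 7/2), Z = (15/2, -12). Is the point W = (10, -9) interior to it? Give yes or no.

Barycentric coordinates of W: (-317/57, 236/57, 46/19).
The three coordinates are negative, positive, positive; a point is interior exactly when all three are positive.

no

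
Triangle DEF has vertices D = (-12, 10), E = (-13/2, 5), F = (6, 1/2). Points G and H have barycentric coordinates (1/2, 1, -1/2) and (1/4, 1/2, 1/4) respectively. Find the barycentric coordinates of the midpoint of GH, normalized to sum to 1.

Since both coordinate triples sum to 1, the midpoint's barycentrics are the componentwise average.
(1/2+1/4)/2 = 3/8; similarly 3/4 and -1/8.

(3/8, 3/4, -1/8)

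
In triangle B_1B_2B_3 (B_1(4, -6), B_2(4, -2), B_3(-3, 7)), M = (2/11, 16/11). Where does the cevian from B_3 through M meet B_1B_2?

(4, -26/5)

Barycentric coordinates of M with respect to B_1B_2B_3: (4/11, 1/11, 6/11).
On side B_1B_2 the B_3-coordinate is zero; dropping M's B_3-weight 6/11 and renormalizing the remaining 4/11 : 1/11 gives weights 4/5, 1/5 on B_1, B_2.
N = (4/5)·(4, -6) + (1/5)·(4, -2) = (4, -26/5).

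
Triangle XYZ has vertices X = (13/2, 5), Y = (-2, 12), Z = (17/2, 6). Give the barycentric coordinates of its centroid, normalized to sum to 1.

(1/3, 1/3, 1/3)

The centroid is the average of the vertices, so each weight is 1/3.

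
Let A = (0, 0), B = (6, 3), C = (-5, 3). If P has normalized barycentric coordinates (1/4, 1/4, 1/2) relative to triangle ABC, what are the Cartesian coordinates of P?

(-1, 9/4)

P = (1/4)·A + (1/4)·B + (1/2)·C.
x-coordinate: (1/4)·0 + (1/4)·6 + (1/2)·(-5) = -1.
y-coordinate: (1/4)·0 + (1/4)·3 + (1/2)·3 = 9/4.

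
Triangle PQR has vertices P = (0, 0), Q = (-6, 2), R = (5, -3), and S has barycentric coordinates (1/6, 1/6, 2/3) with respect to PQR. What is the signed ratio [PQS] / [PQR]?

2/3

The signed ratio [PQS]/[PQR] equals the barycentric coordinate of S at vertex R, which is 2/3.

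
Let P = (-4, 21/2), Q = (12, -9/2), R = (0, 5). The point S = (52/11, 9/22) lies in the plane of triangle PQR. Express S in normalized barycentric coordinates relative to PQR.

Signed area of the reference triangle: [PQR] = ½·((-4)·(-9/2−5) + 12·(5−(21/2)) + 0·(21/2−(-9/2))) = ½·(38 − 66 + 0) = -14.
[SQR] = ½·((52/11)·(-9/2−5) + 12·(5−(9/22)) + 0·(9/22−(-9/2))) = ½·(-494/11 + 606/11 + 0) = 56/11, so the P-coordinate is (56/11)/(-14) = -4/11.
[PSR] = ½·((-4)·(9/22−5) + (52/11)·(5−(21/2)) + 0·(21/2−(9/22))) = ½·(202/11 − 26 + 0) = -42/11, so the Q-coordinate is 3/11.
[PQS] = ½·((-4)·(-9/2−(9/22)) + 12·(9/22−(21/2)) + (52/11)·(21/2−(-9/2))) = ½·(216/11 − 1332/11 + 780/11) = -168/11, so the R-coordinate is 12/11.
Check: -4/11 + 3/11 + 12/11 = 1.

(-4/11, 3/11, 12/11)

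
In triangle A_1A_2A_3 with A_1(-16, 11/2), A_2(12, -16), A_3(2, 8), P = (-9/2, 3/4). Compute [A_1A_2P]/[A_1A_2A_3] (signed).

[A_1A_2A_3] = ½·((-16)·(-16−8) + 12·(8−(11/2)) + 2·(11/2−(-16))) = ½·(384 + 30 + 43) = 457/2.
[A_1A_2P] = ½·((-16)·(-16−(3/4)) + 12·(3/4−(11/2)) + (-9/2)·(11/2−(-16))) = ½·(268 − 57 − 387/4) = 457/8, so the ratio is (457/8)/(457/2) = 1/4.

1/4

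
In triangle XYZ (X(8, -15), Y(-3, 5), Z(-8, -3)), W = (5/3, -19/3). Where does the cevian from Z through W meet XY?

Barycentric coordinates of W with respect to XYZ: (1/2, 1/3, 1/6).
On side XY the Z-coordinate is zero; dropping W's Z-weight 1/6 and renormalizing the remaining 1/2 : 1/3 gives weights 3/5, 2/5 on X, Y.
V = (3/5)·(8, -15) + (2/5)·(-3, 5) = (18/5, -7).

(18/5, -7)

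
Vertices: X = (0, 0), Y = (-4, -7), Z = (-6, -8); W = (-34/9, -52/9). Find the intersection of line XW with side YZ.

Barycentric coordinates of W with respect to XYZ: (2/9, 4/9, 1/3).
On side YZ the X-coordinate is zero; dropping W's X-weight 2/9 and renormalizing the remaining 4/9 : 1/3 gives weights 4/7, 3/7 on Y, Z.
V = (4/7)·(-4, -7) + (3/7)·(-6, -8) = (-34/7, -52/7).

(-34/7, -52/7)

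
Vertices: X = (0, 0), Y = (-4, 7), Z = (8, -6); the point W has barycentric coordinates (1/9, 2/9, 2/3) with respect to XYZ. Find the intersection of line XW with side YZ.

Line XW meets YZ where the X-coordinate vanishes; zeroing W's X-weight and renormalizing leaves Y, Z-weights 2/9 : 2/3 → (1/4, 3/4).
So V = (1/4)·Y + (3/4)·Z = (5, -11/4).

(5, -11/4)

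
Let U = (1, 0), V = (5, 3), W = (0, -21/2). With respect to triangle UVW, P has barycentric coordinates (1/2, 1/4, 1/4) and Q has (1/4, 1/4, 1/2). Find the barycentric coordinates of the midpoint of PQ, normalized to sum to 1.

Since both coordinate triples sum to 1, the midpoint's barycentrics are the componentwise average.
(1/2+1/4)/2 = 3/8; similarly 1/4 and 3/8.

(3/8, 1/4, 3/8)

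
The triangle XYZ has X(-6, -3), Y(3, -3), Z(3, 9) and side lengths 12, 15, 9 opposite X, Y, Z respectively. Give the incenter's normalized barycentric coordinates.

(1/3, 5/12, 1/4)

The incenter has barycentric coordinates proportional to the opposite side lengths: (12 : 15 : 9).
Normalizing by 12+15+9 = 36 gives (1/3, 5/12, 1/4).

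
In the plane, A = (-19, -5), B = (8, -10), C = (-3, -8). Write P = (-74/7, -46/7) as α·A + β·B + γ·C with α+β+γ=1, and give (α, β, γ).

(4/7, 1/7, 2/7)

Signed area of the reference triangle: [ABC] = ½·((-19)·(-10−(-8)) + 8·(-8−(-5)) + (-3)·(-5−(-10))) = ½·(38 − 24 − 15) = -1/2.
[PBC] = ½·((-74/7)·(-10−(-8)) + 8·(-8−(-46/7)) + (-3)·(-46/7−(-10))) = ½·(148/7 − 80/7 − 72/7) = -2/7, so the A-coordinate is (-2/7)/(-1/2) = 4/7.
[APC] = ½·((-19)·(-46/7−(-8)) + (-74/7)·(-8−(-5)) + (-3)·(-5−(-46/7))) = ½·(-190/7 + 222/7 − 33/7) = -1/14, so the B-coordinate is 1/7.
[ABP] = ½·((-19)·(-10−(-46/7)) + 8·(-46/7−(-5)) + (-74/7)·(-5−(-10))) = ½·(456/7 − 88/7 − 370/7) = -1/7, so the C-coordinate is 2/7.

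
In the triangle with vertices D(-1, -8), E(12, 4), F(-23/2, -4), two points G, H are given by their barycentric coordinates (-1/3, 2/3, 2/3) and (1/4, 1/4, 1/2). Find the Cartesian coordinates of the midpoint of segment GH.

(-7/6, -1/6)

Barycentric coordinates of the midpoint are the average: (-1/24, 11/24, 7/12).
Converting: (-1/24)·D + (11/24)·E + (7/12)·F = (-7/6, -1/6).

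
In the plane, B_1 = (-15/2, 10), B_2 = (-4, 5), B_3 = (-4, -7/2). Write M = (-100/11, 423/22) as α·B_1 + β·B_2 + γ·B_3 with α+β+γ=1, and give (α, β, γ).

(16/11, 4/11, -9/11)

Signed area of the reference triangle: [B_1B_2B_3] = ½·((-15/2)·(5−(-7/2)) + (-4)·(-7/2−10) + (-4)·(10−5)) = ½·(-255/4 + 54 − 20) = -119/8.
[MB_2B_3] = ½·((-100/11)·(5−(-7/2)) + (-4)·(-7/2−(423/22)) + (-4)·(423/22−5)) = ½·(-850/11 + 1000/11 − 626/11) = -238/11, so the B_1-coordinate is (-238/11)/(-119/8) = 16/11.
[B_1MB_3] = ½·((-15/2)·(423/22−(-7/2)) + (-100/11)·(-7/2−10) + (-4)·(10−(423/22))) = ½·(-1875/11 + 1350/11 + 406/11) = -119/22, so the B_2-coordinate is 4/11.
[B_1B_2M] = ½·((-15/2)·(5−(423/22)) + (-4)·(423/22−10) + (-100/11)·(10−5)) = ½·(4695/44 − 406/11 − 500/11) = 1071/88, so the B_3-coordinate is -9/11.
Check: 16/11 + 4/11 − 9/11 = 1.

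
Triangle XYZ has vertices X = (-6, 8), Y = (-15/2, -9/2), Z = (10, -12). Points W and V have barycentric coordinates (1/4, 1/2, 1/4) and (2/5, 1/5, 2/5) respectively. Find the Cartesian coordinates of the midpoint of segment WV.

(-53/40, -23/8)

Barycentric coordinates of the midpoint are the average: (13/40, 7/20, 13/40).
Converting: (13/40)·X + (7/20)·Y + (13/40)·Z = (-53/40, -23/8).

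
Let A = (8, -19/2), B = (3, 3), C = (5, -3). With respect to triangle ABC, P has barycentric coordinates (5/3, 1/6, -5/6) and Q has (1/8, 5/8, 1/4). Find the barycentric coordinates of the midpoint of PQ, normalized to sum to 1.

Since both coordinate triples sum to 1, the midpoint's barycentrics are the componentwise average.
(5/3+1/8)/2 = 43/48; similarly 19/48 and -7/24.

(43/48, 19/48, -7/24)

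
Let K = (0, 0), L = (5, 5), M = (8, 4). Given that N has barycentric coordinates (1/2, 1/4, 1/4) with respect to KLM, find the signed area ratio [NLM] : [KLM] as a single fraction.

1/2

The signed ratio [NLM]/[KLM] equals the barycentric coordinate of N at vertex K, which is 1/2.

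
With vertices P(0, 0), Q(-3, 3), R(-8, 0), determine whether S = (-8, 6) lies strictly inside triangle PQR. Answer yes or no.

no

Barycentric coordinates of S: (-5/4, 2, 1/4).
The three coordinates are negative, positive, positive; a point is interior exactly when all three are positive.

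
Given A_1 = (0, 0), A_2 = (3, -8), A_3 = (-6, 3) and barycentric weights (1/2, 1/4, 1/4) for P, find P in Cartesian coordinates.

(-3/4, -5/4)

P = (1/2)·A_1 + (1/4)·A_2 + (1/4)·A_3.
x-coordinate: (1/2)·0 + (1/4)·3 + (1/4)·(-6) = -3/4.
y-coordinate: (1/2)·0 + (1/4)·(-8) + (1/4)·3 = -5/4.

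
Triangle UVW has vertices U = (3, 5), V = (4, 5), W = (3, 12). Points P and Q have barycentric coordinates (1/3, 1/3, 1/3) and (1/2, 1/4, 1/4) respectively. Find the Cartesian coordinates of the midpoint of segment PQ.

(79/24, 169/24)

Barycentric coordinates of the midpoint are the average: (5/12, 7/24, 7/24).
Converting: (5/12)·U + (7/24)·V + (7/24)·W = (79/24, 169/24).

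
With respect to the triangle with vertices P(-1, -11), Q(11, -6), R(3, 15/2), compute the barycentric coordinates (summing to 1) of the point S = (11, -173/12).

Signed area of the reference triangle: [PQR] = ½·((-1)·(-6−(15/2)) + 11·(15/2−(-11)) + 3·(-11−(-6))) = ½·(27/2 + 407/2 − 15) = 101.
[SQR] = ½·(11·(-6−(15/2)) + 11·(15/2−(-173/12)) + 3·(-173/12−(-6))) = ½·(-297/2 + 2893/12 − 101/4) = 101/3, so the P-coordinate is (101/3)/101 = 1/3.
[PSR] = ½·((-1)·(-173/12−(15/2)) + 11·(15/2−(-11)) + 3·(-11−(-173/12))) = ½·(263/12 + 407/2 + 41/4) = 707/6, so the Q-coordinate is 7/6.
[PQS] = ½·((-1)·(-6−(-173/12)) + 11·(-173/12−(-11)) + 11·(-11−(-6))) = ½·(-101/12 − 451/12 − 55) = -101/2, so the R-coordinate is -1/2.
Check: 1/3 + 7/6 − 1/2 = 1.

(1/3, 7/6, -1/2)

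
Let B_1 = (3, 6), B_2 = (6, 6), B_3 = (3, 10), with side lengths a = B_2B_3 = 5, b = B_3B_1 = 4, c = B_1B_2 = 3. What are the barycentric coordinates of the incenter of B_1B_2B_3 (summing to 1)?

(5/12, 1/3, 1/4)

The incenter has barycentric coordinates proportional to the opposite side lengths: (5 : 4 : 3).
Normalizing by 5+4+3 = 12 gives (5/12, 1/3, 1/4).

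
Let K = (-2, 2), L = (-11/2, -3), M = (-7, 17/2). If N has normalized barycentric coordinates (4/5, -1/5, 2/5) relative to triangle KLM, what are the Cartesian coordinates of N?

N = (4/5)·K + (-1/5)·L + (2/5)·M.
x-coordinate: (4/5)·(-2) + (-1/5)·(-11/2) + (2/5)·(-7) = -33/10.
y-coordinate: (4/5)·2 + (-1/5)·(-3) + (2/5)·(17/2) = 28/5.

(-33/10, 28/5)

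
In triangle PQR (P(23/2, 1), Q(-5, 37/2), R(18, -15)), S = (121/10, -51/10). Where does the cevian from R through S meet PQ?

Barycentric coordinates of S with respect to PQR: (1/5, 1/5, 3/5).
On side PQ the R-coordinate is zero; dropping S's R-weight 3/5 and renormalizing the remaining 1/5 : 1/5 gives weights 1/2, 1/2 on P, Q.
T = (1/2)·(23/2, 1) + (1/2)·(-5, 37/2) = (13/4, 39/4).

(13/4, 39/4)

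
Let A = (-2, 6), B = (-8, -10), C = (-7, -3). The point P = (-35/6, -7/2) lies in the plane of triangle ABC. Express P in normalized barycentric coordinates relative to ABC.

Signed area of the reference triangle: [ABC] = ½·((-2)·(-10−(-3)) + (-8)·(-3−6) + (-7)·(6−(-10))) = ½·(14 + 72 − 112) = -13.
[PBC] = ½·((-35/6)·(-10−(-3)) + (-8)·(-3−(-7/2)) + (-7)·(-7/2−(-10))) = ½·(245/6 − 4 − 91/2) = -13/3, so the A-coordinate is (-13/3)/(-13) = 1/3.
[APC] = ½·((-2)·(-7/2−(-3)) + (-35/6)·(-3−6) + (-7)·(6−(-7/2))) = ½·(1 + 105/2 − 133/2) = -13/2, so the B-coordinate is 1/2.
[ABP] = ½·((-2)·(-10−(-7/2)) + (-8)·(-7/2−6) + (-35/6)·(6−(-10))) = ½·(13 + 76 − 280/3) = -13/6, so the C-coordinate is 1/6.

(1/3, 1/2, 1/6)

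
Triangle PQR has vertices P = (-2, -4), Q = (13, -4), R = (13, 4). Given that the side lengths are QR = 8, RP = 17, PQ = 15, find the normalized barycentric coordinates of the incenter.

The incenter has barycentric coordinates proportional to the opposite side lengths: (8 : 17 : 15).
Normalizing by 8+17+15 = 40 gives (1/5, 17/40, 3/8).

(1/5, 17/40, 3/8)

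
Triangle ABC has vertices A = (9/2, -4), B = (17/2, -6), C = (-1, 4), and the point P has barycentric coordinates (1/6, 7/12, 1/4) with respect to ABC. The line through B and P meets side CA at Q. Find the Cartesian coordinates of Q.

Line BP meets CA where the B-coordinate vanishes; zeroing P's B-weight and renormalizing leaves C, A-weights 1/4 : 1/6 → (3/5, 2/5).
So Q = (3/5)·C + (2/5)·A = (6/5, 4/5).

(6/5, 4/5)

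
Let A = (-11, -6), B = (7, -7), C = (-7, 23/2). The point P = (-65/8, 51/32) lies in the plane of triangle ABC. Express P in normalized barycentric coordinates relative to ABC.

(1/2, 1/16, 7/16)

Signed area of the reference triangle: [ABC] = ½·((-11)·(-7−(23/2)) + 7·(23/2−(-6)) + (-7)·(-6−(-7))) = ½·(407/2 + 245/2 − 7) = 319/2.
[PBC] = ½·((-65/8)·(-7−(23/2)) + 7·(23/2−(51/32)) + (-7)·(51/32−(-7))) = ½·(2405/16 + 2219/32 − 1925/32) = 319/4, so the A-coordinate is (319/4)/(319/2) = 1/2.
[APC] = ½·((-11)·(51/32−(23/2)) + (-65/8)·(23/2−(-6)) + (-7)·(-6−(51/32))) = ½·(3487/32 − 2275/16 + 1701/32) = 319/32, so the B-coordinate is 1/16.
[ABP] = ½·((-11)·(-7−(51/32)) + 7·(51/32−(-6)) + (-65/8)·(-6−(-7))) = ½·(3025/32 + 1701/32 − 65/8) = 2233/32, so the C-coordinate is 7/16.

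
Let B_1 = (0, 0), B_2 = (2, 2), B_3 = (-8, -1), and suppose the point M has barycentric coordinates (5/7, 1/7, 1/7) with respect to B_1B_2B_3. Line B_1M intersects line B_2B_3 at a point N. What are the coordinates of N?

(-3, 1/2)

Line B_1M meets B_2B_3 where the B_1-coordinate vanishes; zeroing M's B_1-weight and renormalizing leaves B_2, B_3-weights 1/7 : 1/7 → (1/2, 1/2).
So N = (1/2)·B_2 + (1/2)·B_3 = (-3, 1/2).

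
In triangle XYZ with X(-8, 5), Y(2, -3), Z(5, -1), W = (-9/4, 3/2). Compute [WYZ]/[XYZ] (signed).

[XYZ] = ½·((-8)·(-3−(-1)) + 2·(-1−5) + 5·(5−(-3))) = ½·(16 − 12 + 40) = 22.
[WYZ] = ½·((-9/4)·(-3−(-1)) + 2·(-1−(3/2)) + 5·(3/2−(-3))) = ½·(9/2 − 5 + 45/2) = 11, so the ratio is 11/22 = 1/2.

1/2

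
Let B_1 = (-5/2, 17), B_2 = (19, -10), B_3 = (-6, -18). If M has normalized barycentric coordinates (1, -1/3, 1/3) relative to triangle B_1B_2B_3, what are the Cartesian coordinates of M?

M = 1·B_1 + (-1/3)·B_2 + (1/3)·B_3.
x-coordinate: 1·(-5/2) + (-1/3)·19 + (1/3)·(-6) = -65/6.
y-coordinate: 1·17 + (-1/3)·(-10) + (1/3)·(-18) = 43/3.

(-65/6, 43/3)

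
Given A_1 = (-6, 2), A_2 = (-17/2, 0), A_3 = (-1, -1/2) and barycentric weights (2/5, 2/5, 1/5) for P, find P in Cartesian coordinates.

P = (2/5)·A_1 + (2/5)·A_2 + (1/5)·A_3.
x-coordinate: (2/5)·(-6) + (2/5)·(-17/2) + (1/5)·(-1) = -6.
y-coordinate: (2/5)·2 + (2/5)·0 + (1/5)·(-1/2) = 7/10.

(-6, 7/10)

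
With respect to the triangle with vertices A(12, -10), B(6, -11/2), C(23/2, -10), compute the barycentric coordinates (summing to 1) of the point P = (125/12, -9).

(5/18, 2/9, 1/2)

Signed area of the reference triangle: [ABC] = ½·(12·(-11/2−(-10)) + 6·(-10−(-10)) + (23/2)·(-10−(-11/2))) = ½·(54 + 0 − 207/4) = 9/8.
[PBC] = ½·((125/12)·(-11/2−(-10)) + 6·(-10−(-9)) + (23/2)·(-9−(-11/2))) = ½·(375/8 − 6 − 161/4) = 5/16, so the A-coordinate is (5/16)/(9/8) = 5/18.
[APC] = ½·(12·(-9−(-10)) + (125/12)·(-10−(-10)) + (23/2)·(-10−(-9))) = ½·(12 + 0 − 23/2) = 1/4, so the B-coordinate is 2/9.
[ABP] = ½·(12·(-11/2−(-9)) + 6·(-9−(-10)) + (125/12)·(-10−(-11/2))) = ½·(42 + 6 − 375/8) = 9/16, so the C-coordinate is 1/2.
Check: 5/18 + 2/9 + 1/2 = 1.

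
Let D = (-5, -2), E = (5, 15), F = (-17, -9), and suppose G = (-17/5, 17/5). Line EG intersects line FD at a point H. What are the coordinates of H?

(-9, -13/3)

Barycentric coordinates of G with respect to DEF: (2/5, 2/5, 1/5).
On side FD the E-coordinate is zero; dropping G's E-weight 2/5 and renormalizing the remaining 1/5 : 2/5 gives weights 1/3, 2/3 on F, D.
H = (1/3)·(-17, -9) + (2/3)·(-5, -2) = (-9, -13/3).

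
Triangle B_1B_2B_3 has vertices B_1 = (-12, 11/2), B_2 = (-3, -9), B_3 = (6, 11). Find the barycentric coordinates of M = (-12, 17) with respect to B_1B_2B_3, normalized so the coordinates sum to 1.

Signed area of the reference triangle: [B_1B_2B_3] = ½·((-12)·(-9−11) + (-3)·(11−(11/2)) + 6·(11/2−(-9))) = ½·(240 − 33/2 + 87) = 621/4.
[MB_2B_3] = ½·((-12)·(-9−11) + (-3)·(11−17) + 6·(17−(-9))) = ½·(240 + 18 + 156) = 207, so the B_1-coordinate is 207/(621/4) = 4/3.
[B_1MB_3] = ½·((-12)·(17−11) + (-12)·(11−(11/2)) + 6·(11/2−17)) = ½·(-72 − 66 − 69) = -207/2, so the B_2-coordinate is -2/3.
[B_1B_2M] = ½·((-12)·(-9−17) + (-3)·(17−(11/2)) + (-12)·(11/2−(-9))) = ½·(312 − 69/2 − 174) = 207/4, so the B_3-coordinate is 1/3.
Check: 4/3 − 2/3 + 1/3 = 1.

(4/3, -2/3, 1/3)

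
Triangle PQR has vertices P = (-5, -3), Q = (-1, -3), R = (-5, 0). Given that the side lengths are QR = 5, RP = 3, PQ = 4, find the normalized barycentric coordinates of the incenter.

(5/12, 1/4, 1/3)

The incenter has barycentric coordinates proportional to the opposite side lengths: (5 : 3 : 4).
Normalizing by 5+3+4 = 12 gives (5/12, 1/4, 1/3).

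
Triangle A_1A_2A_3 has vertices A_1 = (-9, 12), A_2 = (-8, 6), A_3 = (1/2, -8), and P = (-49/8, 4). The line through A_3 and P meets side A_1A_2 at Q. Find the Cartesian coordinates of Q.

Barycentric coordinates of P with respect to A_1A_2A_3: (1/4, 1/2, 1/4).
On side A_1A_2 the A_3-coordinate is zero; dropping P's A_3-weight 1/4 and renormalizing the remaining 1/4 : 1/2 gives weights 1/3, 2/3 on A_1, A_2.
Q = (1/3)·(-9, 12) + (2/3)·(-8, 6) = (-25/3, 8).

(-25/3, 8)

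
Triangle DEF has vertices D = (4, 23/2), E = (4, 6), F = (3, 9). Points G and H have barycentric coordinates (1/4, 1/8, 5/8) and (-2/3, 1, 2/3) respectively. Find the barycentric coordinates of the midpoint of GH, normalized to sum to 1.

(-5/24, 9/16, 31/48)

Since both coordinate triples sum to 1, the midpoint's barycentrics are the componentwise average.
(1/4+-2/3)/2 = -5/24; similarly 9/16 and 31/48.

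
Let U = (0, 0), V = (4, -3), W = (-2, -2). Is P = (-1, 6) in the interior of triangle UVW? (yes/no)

no

Barycentric coordinates of P: (7/2, -1, -3/2).
The three coordinates are positive, negative, negative; a point is interior exactly when all three are positive.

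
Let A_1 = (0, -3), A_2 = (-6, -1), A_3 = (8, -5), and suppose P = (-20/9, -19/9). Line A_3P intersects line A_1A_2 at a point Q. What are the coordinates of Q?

(-36/7, -9/7)

Barycentric coordinates of P with respect to A_1A_2A_3: (1/9, 2/3, 2/9).
On side A_1A_2 the A_3-coordinate is zero; dropping P's A_3-weight 2/9 and renormalizing the remaining 1/9 : 2/3 gives weights 1/7, 6/7 on A_1, A_2.
Q = (1/7)·(0, -3) + (6/7)·(-6, -1) = (-36/7, -9/7).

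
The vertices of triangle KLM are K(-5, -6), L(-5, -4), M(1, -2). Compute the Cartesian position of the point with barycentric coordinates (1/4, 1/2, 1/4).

N = (1/4)·K + (1/2)·L + (1/4)·M.
x-coordinate: (1/4)·(-5) + (1/2)·(-5) + (1/4)·1 = -7/2.
y-coordinate: (1/4)·(-6) + (1/2)·(-4) + (1/4)·(-2) = -4.

(-7/2, -4)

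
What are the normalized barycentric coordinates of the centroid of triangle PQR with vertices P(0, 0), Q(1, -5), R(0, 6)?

The centroid is the average of the vertices, so each weight is 1/3.

(1/3, 1/3, 1/3)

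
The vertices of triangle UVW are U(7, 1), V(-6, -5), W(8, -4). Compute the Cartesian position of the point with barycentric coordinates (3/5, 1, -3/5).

(-33/5, -2)

P = (3/5)·U + 1·V + (-3/5)·W.
x-coordinate: (3/5)·7 + 1·(-6) + (-3/5)·8 = -33/5.
y-coordinate: (3/5)·1 + 1·(-5) + (-3/5)·(-4) = -2.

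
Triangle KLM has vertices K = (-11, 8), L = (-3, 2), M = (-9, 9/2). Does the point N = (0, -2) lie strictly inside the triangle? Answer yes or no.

Barycentric coordinates of N: (-33/32, 37/32, 7/8).
The three coordinates are negative, positive, positive; a point is interior exactly when all three are positive.

no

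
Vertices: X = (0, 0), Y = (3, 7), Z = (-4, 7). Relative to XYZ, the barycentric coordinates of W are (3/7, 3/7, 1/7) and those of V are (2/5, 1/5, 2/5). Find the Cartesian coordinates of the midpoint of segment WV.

(-1/7, 41/10)

Barycentric coordinates of the midpoint are the average: (29/70, 11/35, 19/70).
Converting: (29/70)·X + (11/35)·Y + (19/70)·Z = (-1/7, 41/10).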